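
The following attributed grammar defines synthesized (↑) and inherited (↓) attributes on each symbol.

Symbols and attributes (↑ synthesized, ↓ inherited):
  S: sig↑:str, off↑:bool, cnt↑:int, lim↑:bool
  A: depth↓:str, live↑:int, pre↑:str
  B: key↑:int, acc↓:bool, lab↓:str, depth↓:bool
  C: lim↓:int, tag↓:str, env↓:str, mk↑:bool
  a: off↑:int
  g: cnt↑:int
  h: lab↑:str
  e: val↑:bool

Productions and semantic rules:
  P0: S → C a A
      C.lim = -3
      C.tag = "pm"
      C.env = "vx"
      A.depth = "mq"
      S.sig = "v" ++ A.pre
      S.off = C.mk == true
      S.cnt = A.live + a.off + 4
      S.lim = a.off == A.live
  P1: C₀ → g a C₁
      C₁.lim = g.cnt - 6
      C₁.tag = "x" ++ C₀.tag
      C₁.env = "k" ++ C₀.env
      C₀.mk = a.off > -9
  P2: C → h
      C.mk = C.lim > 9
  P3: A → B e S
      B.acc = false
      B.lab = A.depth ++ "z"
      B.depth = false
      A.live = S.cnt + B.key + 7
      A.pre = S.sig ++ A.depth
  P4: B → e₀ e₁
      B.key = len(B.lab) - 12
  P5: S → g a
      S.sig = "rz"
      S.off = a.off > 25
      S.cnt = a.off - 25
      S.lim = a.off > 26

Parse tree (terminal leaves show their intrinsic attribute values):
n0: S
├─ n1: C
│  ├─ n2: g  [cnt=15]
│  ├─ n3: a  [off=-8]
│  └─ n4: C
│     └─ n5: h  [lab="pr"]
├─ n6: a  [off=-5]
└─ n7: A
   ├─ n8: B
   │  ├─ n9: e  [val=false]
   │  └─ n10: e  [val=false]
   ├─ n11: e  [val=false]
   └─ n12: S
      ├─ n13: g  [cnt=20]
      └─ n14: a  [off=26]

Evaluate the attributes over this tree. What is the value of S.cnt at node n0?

1. n1.lim = -3  [-3]
2. n1.tag = "pm"  ["pm"]
3. n1.env = "vx"  ["vx"]
4. n2.cnt = 15  [terminal]
5. n3.off = -8  [terminal]
6. n4.lim = 9  [g.cnt - 6]
7. n4.tag = "xpm"  ["x" ++ C₀.tag]
8. n4.env = "kvx"  ["k" ++ C₀.env]
9. n5.lab = "pr"  [terminal]
10. n4.mk = false  [C.lim > 9]
11. n1.mk = true  [a.off > -9]
12. n6.off = -5  [terminal]
13. n7.depth = "mq"  ["mq"]
14. n8.acc = false  [false]
15. n8.lab = "mqz"  [A.depth ++ "z"]
16. n8.depth = false  [false]
17. n9.val = false  [terminal]
18. n10.val = false  [terminal]
19. n8.key = -9  [len(B.lab) - 12]
20. n11.val = false  [terminal]
21. n13.cnt = 20  [terminal]
22. n14.off = 26  [terminal]
23. n12.sig = "rz"  ["rz"]
24. n12.off = true  [a.off > 25]
25. n12.cnt = 1  [a.off - 25]
26. n12.lim = false  [a.off > 26]
27. n7.live = -1  [S.cnt + B.key + 7]
28. n7.pre = "rzmq"  [S.sig ++ A.depth]
29. n0.sig = "vrzmq"  ["v" ++ A.pre]
30. n0.off = true  [C.mk == true]
31. n0.cnt = -2  [A.live + a.off + 4]
32. n0.lim = false  [a.off == A.live]

-2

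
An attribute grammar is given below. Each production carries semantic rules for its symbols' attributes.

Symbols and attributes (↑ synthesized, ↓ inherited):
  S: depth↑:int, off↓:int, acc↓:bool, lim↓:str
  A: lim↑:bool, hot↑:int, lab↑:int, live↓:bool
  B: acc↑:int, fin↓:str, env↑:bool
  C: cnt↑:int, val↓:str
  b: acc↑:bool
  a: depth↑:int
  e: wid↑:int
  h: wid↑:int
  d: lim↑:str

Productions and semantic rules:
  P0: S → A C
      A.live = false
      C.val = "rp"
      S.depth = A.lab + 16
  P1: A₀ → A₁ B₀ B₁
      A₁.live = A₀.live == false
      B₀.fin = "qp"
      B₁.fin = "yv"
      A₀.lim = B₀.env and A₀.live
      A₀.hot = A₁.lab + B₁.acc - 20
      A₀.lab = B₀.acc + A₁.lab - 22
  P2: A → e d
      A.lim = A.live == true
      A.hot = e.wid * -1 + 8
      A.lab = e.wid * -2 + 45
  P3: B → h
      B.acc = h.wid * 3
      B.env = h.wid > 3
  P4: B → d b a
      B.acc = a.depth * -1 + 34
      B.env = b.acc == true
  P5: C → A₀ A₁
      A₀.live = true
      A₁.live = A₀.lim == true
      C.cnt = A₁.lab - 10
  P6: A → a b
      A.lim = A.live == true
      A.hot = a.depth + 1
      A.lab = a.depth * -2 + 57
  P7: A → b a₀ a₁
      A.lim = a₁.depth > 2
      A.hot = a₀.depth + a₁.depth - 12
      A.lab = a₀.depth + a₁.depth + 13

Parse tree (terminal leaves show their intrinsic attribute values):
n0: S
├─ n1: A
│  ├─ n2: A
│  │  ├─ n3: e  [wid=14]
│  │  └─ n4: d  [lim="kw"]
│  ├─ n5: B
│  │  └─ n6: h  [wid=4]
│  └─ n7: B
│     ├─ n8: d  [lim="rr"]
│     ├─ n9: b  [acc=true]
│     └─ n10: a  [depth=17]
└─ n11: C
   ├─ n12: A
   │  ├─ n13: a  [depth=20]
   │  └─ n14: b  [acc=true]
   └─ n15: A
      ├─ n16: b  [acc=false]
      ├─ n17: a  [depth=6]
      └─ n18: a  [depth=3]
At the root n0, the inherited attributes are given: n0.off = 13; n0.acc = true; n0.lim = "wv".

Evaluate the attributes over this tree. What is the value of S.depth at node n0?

23

1. n0.off = 13  [given at root]
2. n0.acc = true  [given at root]
3. n0.lim = "wv"  [given at root]
4. n1.live = false  [false]
5. n2.live = true  [A₀.live == false]
6. n3.wid = 14  [terminal]
7. n4.lim = "kw"  [terminal]
8. n2.lim = true  [A.live == true]
9. n2.hot = -6  [e.wid * -1 + 8]
10. n2.lab = 17  [e.wid * -2 + 45]
11. n5.fin = "qp"  ["qp"]
12. n6.wid = 4  [terminal]
13. n5.acc = 12  [h.wid * 3]
14. n5.env = true  [h.wid > 3]
15. n7.fin = "yv"  ["yv"]
16. n8.lim = "rr"  [terminal]
17. n9.acc = true  [terminal]
18. n10.depth = 17  [terminal]
19. n7.acc = 17  [a.depth * -1 + 34]
20. n7.env = true  [b.acc == true]
21. n1.lim = false  [B₀.env and A₀.live]
22. n1.hot = 14  [A₁.lab + B₁.acc - 20]
23. n1.lab = 7  [B₀.acc + A₁.lab - 22]
24. n11.val = "rp"  ["rp"]
25. n12.live = true  [true]
26. n13.depth = 20  [terminal]
27. n14.acc = true  [terminal]
28. n12.lim = true  [A.live == true]
29. n12.hot = 21  [a.depth + 1]
30. n12.lab = 17  [a.depth * -2 + 57]
31. n15.live = true  [A₀.lim == true]
32. n16.acc = false  [terminal]
33. n17.depth = 6  [terminal]
34. n18.depth = 3  [terminal]
35. n15.lim = true  [a₁.depth > 2]
36. n15.hot = -3  [a₀.depth + a₁.depth - 12]
37. n15.lab = 22  [a₀.depth + a₁.depth + 13]
38. n11.cnt = 12  [A₁.lab - 10]
39. n0.depth = 23  [A.lab + 16]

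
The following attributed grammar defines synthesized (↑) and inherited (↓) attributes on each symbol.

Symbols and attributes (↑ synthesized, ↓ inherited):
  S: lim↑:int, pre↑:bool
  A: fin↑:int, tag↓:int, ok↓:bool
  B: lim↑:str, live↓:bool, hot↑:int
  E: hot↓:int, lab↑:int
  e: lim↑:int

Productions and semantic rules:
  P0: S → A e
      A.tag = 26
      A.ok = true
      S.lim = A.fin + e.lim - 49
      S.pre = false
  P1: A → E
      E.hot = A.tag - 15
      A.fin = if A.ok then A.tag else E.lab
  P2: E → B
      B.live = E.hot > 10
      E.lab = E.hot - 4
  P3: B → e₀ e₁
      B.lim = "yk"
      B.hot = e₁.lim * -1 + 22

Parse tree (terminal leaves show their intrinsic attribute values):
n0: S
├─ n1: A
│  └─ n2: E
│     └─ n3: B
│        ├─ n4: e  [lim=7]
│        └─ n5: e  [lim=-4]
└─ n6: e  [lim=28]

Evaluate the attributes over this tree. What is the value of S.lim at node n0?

5

1. n1.tag = 26  [26]
2. n1.ok = true  [true]
3. n2.hot = 11  [A.tag - 15]
4. n3.live = true  [E.hot > 10]
5. n4.lim = 7  [terminal]
6. n5.lim = -4  [terminal]
7. n3.lim = "yk"  ["yk"]
8. n3.hot = 26  [e₁.lim * -1 + 22]
9. n2.lab = 7  [E.hot - 4]
10. n1.fin = 26  [if A.ok then A.tag else E.lab]
11. n6.lim = 28  [terminal]
12. n0.lim = 5  [A.fin + e.lim - 49]
13. n0.pre = false  [false]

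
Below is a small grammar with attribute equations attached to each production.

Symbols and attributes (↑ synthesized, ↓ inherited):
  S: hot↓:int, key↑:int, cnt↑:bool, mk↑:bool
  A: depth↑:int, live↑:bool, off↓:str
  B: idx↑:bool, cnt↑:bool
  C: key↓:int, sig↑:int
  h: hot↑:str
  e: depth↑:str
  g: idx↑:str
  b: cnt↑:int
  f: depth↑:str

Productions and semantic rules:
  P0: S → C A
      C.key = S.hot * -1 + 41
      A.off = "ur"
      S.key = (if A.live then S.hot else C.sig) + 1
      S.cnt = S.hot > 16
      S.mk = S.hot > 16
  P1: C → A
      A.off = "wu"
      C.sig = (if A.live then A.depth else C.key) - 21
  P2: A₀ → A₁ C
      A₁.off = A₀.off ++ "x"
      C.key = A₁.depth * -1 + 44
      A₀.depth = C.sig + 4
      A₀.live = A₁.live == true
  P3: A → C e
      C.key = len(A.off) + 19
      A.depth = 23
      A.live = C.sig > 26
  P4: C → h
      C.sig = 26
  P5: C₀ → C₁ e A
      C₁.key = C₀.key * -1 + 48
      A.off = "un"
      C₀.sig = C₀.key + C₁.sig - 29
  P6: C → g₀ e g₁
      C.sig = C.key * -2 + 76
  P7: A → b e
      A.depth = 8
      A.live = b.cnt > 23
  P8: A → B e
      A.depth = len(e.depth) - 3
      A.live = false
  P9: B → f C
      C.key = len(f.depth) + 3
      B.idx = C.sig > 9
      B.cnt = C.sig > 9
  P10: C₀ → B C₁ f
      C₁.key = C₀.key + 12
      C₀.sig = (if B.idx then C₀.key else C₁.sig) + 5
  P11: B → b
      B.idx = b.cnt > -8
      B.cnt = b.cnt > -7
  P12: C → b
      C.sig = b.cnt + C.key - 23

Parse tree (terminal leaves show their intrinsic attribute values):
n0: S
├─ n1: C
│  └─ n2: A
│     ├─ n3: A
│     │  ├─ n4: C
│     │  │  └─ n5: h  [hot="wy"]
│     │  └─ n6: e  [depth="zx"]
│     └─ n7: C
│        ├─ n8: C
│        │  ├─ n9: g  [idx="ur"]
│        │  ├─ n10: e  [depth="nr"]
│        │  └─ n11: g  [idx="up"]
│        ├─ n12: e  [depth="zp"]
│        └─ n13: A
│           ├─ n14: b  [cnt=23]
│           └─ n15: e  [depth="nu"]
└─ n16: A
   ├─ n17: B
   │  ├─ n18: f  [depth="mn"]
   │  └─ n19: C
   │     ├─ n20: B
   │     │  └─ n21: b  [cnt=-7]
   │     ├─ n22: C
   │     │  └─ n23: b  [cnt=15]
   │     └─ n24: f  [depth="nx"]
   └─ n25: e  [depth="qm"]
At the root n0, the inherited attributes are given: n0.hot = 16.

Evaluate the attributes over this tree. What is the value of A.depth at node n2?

1. n0.hot = 16  [given at root]
2. n1.key = 25  [S.hot * -1 + 41]
3. n2.off = "wu"  ["wu"]
4. n3.off = "wux"  [A₀.off ++ "x"]
5. n4.key = 22  [len(A.off) + 19]
6. n5.hot = "wy"  [terminal]
7. n4.sig = 26  [26]
8. n6.depth = "zx"  [terminal]
9. n3.depth = 23  [23]
10. n3.live = false  [C.sig > 26]
11. n7.key = 21  [A₁.depth * -1 + 44]
12. n8.key = 27  [C₀.key * -1 + 48]
13. n9.idx = "ur"  [terminal]
14. n10.depth = "nr"  [terminal]
15. n11.idx = "up"  [terminal]
16. n8.sig = 22  [C.key * -2 + 76]
17. n12.depth = "zp"  [terminal]
18. n13.off = "un"  ["un"]
19. n14.cnt = 23  [terminal]
20. n15.depth = "nu"  [terminal]
21. n13.depth = 8  [8]
22. n13.live = false  [b.cnt > 23]
23. n7.sig = 14  [C₀.key + C₁.sig - 29]
24. n2.depth = 18  [C.sig + 4]
25. n2.live = false  [A₁.live == true]
26. n1.sig = 4  [(if A.live then A.depth else C.key) - 21]
27. n16.off = "ur"  ["ur"]
28. n18.depth = "mn"  [terminal]
29. n19.key = 5  [len(f.depth) + 3]
30. n21.cnt = -7  [terminal]
31. n20.idx = true  [b.cnt > -8]
32. n20.cnt = false  [b.cnt > -7]
33. n22.key = 17  [C₀.key + 12]
34. n23.cnt = 15  [terminal]
35. n22.sig = 9  [b.cnt + C.key - 23]
36. n24.depth = "nx"  [terminal]
37. n19.sig = 10  [(if B.idx then C₀.key else C₁.sig) + 5]
38. n17.idx = true  [C.sig > 9]
39. n17.cnt = true  [C.sig > 9]
40. n25.depth = "qm"  [terminal]
41. n16.depth = -1  [len(e.depth) - 3]
42. n16.live = false  [false]
43. n0.key = 5  [(if A.live then S.hot else C.sig) + 1]
44. n0.cnt = false  [S.hot > 16]
45. n0.mk = false  [S.hot > 16]

18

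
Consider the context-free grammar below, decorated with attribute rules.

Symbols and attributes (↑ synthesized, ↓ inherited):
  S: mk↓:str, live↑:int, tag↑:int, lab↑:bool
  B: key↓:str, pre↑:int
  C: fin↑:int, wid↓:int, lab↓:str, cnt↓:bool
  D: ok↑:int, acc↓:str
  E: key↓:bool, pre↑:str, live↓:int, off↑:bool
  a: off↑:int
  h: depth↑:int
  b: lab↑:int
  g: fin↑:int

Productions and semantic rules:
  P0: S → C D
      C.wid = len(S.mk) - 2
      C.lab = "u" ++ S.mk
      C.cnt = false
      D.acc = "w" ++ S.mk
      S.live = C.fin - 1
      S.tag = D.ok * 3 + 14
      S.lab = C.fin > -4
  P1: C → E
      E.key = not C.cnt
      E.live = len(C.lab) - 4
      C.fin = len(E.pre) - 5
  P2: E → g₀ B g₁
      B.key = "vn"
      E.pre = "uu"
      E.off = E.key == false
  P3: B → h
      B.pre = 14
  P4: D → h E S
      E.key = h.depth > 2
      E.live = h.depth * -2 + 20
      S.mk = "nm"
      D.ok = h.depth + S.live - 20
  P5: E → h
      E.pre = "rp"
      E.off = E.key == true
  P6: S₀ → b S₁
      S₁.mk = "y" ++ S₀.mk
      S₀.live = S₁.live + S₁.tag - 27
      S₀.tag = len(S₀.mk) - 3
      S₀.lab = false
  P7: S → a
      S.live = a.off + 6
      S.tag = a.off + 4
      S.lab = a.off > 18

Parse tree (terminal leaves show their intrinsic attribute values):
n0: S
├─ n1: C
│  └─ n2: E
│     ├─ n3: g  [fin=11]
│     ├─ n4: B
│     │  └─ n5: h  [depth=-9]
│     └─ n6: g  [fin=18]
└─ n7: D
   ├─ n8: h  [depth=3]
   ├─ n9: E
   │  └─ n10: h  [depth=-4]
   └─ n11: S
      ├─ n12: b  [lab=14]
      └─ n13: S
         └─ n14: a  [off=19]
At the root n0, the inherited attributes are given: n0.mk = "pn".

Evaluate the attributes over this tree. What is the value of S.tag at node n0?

1. n0.mk = "pn"  [given at root]
2. n1.wid = 0  [len(S.mk) - 2]
3. n1.lab = "upn"  ["u" ++ S.mk]
4. n1.cnt = false  [false]
5. n2.key = true  [not C.cnt]
6. n2.live = -1  [len(C.lab) - 4]
7. n3.fin = 11  [terminal]
8. n4.key = "vn"  ["vn"]
9. n5.depth = -9  [terminal]
10. n4.pre = 14  [14]
11. n6.fin = 18  [terminal]
12. n2.pre = "uu"  ["uu"]
13. n2.off = false  [E.key == false]
14. n1.fin = -3  [len(E.pre) - 5]
15. n7.acc = "wpn"  ["w" ++ S.mk]
16. n8.depth = 3  [terminal]
17. n9.key = true  [h.depth > 2]
18. n9.live = 14  [h.depth * -2 + 20]
19. n10.depth = -4  [terminal]
20. n9.pre = "rp"  ["rp"]
21. n9.off = true  [E.key == true]
22. n11.mk = "nm"  ["nm"]
23. n12.lab = 14  [terminal]
24. n13.mk = "ynm"  ["y" ++ S₀.mk]
25. n14.off = 19  [terminal]
26. n13.live = 25  [a.off + 6]
27. n13.tag = 23  [a.off + 4]
28. n13.lab = true  [a.off > 18]
29. n11.live = 21  [S₁.live + S₁.tag - 27]
30. n11.tag = -1  [len(S₀.mk) - 3]
31. n11.lab = false  [false]
32. n7.ok = 4  [h.depth + S.live - 20]
33. n0.live = -4  [C.fin - 1]
34. n0.tag = 26  [D.ok * 3 + 14]
35. n0.lab = true  [C.fin > -4]

26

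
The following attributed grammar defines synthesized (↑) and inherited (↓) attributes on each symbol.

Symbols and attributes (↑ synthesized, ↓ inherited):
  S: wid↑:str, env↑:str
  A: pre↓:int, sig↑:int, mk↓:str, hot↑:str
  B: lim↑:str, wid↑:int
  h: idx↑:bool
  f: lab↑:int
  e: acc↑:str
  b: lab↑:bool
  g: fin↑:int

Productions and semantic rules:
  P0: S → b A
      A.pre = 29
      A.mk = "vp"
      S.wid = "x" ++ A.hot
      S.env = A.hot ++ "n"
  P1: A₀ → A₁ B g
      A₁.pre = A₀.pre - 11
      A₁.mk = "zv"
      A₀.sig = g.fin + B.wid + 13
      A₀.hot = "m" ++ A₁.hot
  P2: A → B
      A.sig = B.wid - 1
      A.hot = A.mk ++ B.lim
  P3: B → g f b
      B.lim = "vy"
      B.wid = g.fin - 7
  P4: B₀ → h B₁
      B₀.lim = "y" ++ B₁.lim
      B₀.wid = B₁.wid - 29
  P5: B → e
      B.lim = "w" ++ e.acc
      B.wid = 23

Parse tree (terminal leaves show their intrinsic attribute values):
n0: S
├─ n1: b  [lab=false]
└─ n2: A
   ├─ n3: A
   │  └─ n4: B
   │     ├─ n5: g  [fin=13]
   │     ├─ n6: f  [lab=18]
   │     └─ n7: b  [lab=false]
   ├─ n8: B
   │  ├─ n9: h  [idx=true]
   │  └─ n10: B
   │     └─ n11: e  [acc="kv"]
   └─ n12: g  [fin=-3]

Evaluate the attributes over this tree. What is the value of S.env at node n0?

1. n1.lab = false  [terminal]
2. n2.pre = 29  [29]
3. n2.mk = "vp"  ["vp"]
4. n3.pre = 18  [A₀.pre - 11]
5. n3.mk = "zv"  ["zv"]
6. n5.fin = 13  [terminal]
7. n6.lab = 18  [terminal]
8. n7.lab = false  [terminal]
9. n4.lim = "vy"  ["vy"]
10. n4.wid = 6  [g.fin - 7]
11. n3.sig = 5  [B.wid - 1]
12. n3.hot = "zvvy"  [A.mk ++ B.lim]
13. n9.idx = true  [terminal]
14. n11.acc = "kv"  [terminal]
15. n10.lim = "wkv"  ["w" ++ e.acc]
16. n10.wid = 23  [23]
17. n8.lim = "ywkv"  ["y" ++ B₁.lim]
18. n8.wid = -6  [B₁.wid - 29]
19. n12.fin = -3  [terminal]
20. n2.sig = 4  [g.fin + B.wid + 13]
21. n2.hot = "mzvvy"  ["m" ++ A₁.hot]
22. n0.wid = "xmzvvy"  ["x" ++ A.hot]
23. n0.env = "mzvvyn"  [A.hot ++ "n"]

"mzvvyn"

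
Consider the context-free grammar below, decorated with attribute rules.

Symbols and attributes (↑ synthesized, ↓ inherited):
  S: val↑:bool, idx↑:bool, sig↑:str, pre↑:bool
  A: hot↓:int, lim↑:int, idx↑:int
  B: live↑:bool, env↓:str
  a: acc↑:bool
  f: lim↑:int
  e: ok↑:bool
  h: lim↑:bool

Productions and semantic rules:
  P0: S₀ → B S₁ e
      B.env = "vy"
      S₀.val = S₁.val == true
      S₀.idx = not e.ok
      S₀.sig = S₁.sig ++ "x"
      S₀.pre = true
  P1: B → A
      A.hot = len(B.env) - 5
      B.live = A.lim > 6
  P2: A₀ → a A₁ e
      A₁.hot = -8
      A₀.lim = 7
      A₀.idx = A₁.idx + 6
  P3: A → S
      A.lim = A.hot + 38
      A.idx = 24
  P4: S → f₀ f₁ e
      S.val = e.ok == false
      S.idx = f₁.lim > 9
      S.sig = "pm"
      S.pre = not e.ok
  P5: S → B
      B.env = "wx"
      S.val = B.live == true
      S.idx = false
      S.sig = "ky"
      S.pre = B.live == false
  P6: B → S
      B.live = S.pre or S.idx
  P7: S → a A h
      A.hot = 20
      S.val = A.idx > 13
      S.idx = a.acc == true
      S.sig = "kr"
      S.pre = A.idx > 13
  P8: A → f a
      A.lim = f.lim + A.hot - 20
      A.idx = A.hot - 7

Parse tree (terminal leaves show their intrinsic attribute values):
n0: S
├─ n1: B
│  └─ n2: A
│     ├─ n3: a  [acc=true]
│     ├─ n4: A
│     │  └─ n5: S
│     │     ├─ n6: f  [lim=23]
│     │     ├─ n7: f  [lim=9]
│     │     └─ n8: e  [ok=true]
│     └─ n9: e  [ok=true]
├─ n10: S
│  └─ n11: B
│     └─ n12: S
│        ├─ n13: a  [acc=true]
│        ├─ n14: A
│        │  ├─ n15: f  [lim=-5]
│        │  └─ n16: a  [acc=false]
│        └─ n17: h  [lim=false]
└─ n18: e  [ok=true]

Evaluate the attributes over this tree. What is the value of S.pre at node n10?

false

1. n1.env = "vy"  ["vy"]
2. n2.hot = -3  [len(B.env) - 5]
3. n3.acc = true  [terminal]
4. n4.hot = -8  [-8]
5. n6.lim = 23  [terminal]
6. n7.lim = 9  [terminal]
7. n8.ok = true  [terminal]
8. n5.val = false  [e.ok == false]
9. n5.idx = false  [f₁.lim > 9]
10. n5.sig = "pm"  ["pm"]
11. n5.pre = false  [not e.ok]
12. n4.lim = 30  [A.hot + 38]
13. n4.idx = 24  [24]
14. n9.ok = true  [terminal]
15. n2.lim = 7  [7]
16. n2.idx = 30  [A₁.idx + 6]
17. n1.live = true  [A.lim > 6]
18. n11.env = "wx"  ["wx"]
19. n13.acc = true  [terminal]
20. n14.hot = 20  [20]
21. n15.lim = -5  [terminal]
22. n16.acc = false  [terminal]
23. n14.lim = -5  [f.lim + A.hot - 20]
24. n14.idx = 13  [A.hot - 7]
25. n17.lim = false  [terminal]
26. n12.val = false  [A.idx > 13]
27. n12.idx = true  [a.acc == true]
28. n12.sig = "kr"  ["kr"]
29. n12.pre = false  [A.idx > 13]
30. n11.live = true  [S.pre or S.idx]
31. n10.val = true  [B.live == true]
32. n10.idx = false  [false]
33. n10.sig = "ky"  ["ky"]
34. n10.pre = false  [B.live == false]
35. n18.ok = true  [terminal]
36. n0.val = true  [S₁.val == true]
37. n0.idx = false  [not e.ok]
38. n0.sig = "kyx"  [S₁.sig ++ "x"]
39. n0.pre = true  [true]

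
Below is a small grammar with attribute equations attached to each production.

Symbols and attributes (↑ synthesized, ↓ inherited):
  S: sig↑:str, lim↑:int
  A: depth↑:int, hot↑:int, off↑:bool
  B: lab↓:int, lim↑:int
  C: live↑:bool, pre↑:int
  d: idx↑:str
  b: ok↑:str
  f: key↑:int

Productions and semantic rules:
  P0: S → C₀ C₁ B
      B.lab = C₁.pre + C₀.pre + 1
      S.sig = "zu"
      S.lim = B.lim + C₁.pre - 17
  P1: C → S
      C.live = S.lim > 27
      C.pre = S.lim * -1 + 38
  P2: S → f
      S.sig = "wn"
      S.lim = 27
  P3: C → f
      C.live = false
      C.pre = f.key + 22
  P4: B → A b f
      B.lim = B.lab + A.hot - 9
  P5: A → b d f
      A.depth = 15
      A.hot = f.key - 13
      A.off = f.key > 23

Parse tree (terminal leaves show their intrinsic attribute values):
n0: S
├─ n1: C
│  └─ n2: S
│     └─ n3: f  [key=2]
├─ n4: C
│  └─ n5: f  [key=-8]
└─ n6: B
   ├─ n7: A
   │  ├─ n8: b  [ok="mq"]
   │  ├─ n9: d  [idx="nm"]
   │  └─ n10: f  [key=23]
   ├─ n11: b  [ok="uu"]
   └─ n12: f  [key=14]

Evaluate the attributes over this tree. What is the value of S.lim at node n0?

24

1. n3.key = 2  [terminal]
2. n2.sig = "wn"  ["wn"]
3. n2.lim = 27  [27]
4. n1.live = false  [S.lim > 27]
5. n1.pre = 11  [S.lim * -1 + 38]
6. n5.key = -8  [terminal]
7. n4.live = false  [false]
8. n4.pre = 14  [f.key + 22]
9. n6.lab = 26  [C₁.pre + C₀.pre + 1]
10. n8.ok = "mq"  [terminal]
11. n9.idx = "nm"  [terminal]
12. n10.key = 23  [terminal]
13. n7.depth = 15  [15]
14. n7.hot = 10  [f.key - 13]
15. n7.off = false  [f.key > 23]
16. n11.ok = "uu"  [terminal]
17. n12.key = 14  [terminal]
18. n6.lim = 27  [B.lab + A.hot - 9]
19. n0.sig = "zu"  ["zu"]
20. n0.lim = 24  [B.lim + C₁.pre - 17]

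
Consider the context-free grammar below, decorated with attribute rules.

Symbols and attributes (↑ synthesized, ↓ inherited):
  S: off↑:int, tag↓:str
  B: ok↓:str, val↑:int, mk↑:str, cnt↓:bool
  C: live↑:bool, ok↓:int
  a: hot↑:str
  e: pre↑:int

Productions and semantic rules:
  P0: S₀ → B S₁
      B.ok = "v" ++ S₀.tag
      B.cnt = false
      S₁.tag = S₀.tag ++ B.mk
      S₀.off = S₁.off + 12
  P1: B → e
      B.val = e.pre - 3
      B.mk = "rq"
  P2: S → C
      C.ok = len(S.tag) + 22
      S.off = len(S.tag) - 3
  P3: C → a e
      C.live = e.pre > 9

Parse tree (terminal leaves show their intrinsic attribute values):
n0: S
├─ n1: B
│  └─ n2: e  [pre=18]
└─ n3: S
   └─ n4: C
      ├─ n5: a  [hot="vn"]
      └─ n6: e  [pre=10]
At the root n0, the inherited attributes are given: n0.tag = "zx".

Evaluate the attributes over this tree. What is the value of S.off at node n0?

1. n0.tag = "zx"  [given at root]
2. n1.ok = "vzx"  ["v" ++ S₀.tag]
3. n1.cnt = false  [false]
4. n2.pre = 18  [terminal]
5. n1.val = 15  [e.pre - 3]
6. n1.mk = "rq"  ["rq"]
7. n3.tag = "zxrq"  [S₀.tag ++ B.mk]
8. n4.ok = 26  [len(S.tag) + 22]
9. n5.hot = "vn"  [terminal]
10. n6.pre = 10  [terminal]
11. n4.live = true  [e.pre > 9]
12. n3.off = 1  [len(S.tag) - 3]
13. n0.off = 13  [S₁.off + 12]

13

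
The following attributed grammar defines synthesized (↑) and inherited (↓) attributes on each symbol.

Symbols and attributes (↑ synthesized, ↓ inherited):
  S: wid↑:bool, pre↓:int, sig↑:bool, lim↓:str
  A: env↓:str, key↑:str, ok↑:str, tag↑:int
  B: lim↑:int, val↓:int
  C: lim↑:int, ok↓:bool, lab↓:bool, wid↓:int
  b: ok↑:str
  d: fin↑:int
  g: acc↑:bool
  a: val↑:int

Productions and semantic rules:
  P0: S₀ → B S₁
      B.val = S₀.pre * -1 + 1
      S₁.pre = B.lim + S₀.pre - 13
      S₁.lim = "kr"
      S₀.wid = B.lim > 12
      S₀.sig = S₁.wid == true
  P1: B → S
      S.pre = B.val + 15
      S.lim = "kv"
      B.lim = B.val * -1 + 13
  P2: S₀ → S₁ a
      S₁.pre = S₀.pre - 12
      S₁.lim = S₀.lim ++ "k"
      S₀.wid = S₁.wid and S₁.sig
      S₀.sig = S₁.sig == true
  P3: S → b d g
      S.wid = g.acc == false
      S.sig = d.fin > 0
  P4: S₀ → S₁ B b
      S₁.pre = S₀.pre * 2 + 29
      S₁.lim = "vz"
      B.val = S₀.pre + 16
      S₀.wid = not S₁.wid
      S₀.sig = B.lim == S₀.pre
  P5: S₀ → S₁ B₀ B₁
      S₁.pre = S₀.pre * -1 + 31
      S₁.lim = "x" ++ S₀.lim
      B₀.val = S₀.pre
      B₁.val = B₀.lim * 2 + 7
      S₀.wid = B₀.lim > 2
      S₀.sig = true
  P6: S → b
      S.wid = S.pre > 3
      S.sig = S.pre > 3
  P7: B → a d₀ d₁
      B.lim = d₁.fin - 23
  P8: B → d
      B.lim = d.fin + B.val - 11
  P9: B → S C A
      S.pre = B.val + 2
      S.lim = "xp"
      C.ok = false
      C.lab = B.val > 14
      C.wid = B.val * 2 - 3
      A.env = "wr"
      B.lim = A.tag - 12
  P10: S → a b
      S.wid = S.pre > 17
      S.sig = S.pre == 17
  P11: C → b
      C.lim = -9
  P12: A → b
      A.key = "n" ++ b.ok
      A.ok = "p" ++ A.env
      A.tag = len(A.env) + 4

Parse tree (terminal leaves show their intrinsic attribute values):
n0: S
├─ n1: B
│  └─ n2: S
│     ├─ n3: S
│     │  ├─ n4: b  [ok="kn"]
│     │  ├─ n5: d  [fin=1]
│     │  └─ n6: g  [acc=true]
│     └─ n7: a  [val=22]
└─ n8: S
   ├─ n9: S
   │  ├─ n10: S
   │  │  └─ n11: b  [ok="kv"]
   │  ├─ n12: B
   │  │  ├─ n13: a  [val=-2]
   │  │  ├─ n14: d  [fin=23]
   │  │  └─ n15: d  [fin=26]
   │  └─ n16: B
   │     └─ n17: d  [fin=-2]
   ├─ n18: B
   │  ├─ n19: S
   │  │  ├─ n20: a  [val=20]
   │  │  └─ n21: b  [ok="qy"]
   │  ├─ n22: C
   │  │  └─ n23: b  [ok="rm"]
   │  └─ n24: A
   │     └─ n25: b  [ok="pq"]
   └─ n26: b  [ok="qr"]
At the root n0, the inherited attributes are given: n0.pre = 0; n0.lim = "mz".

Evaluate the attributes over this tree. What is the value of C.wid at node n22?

27

1. n0.pre = 0  [given at root]
2. n0.lim = "mz"  [given at root]
3. n1.val = 1  [S₀.pre * -1 + 1]
4. n2.pre = 16  [B.val + 15]
5. n2.lim = "kv"  ["kv"]
6. n3.pre = 4  [S₀.pre - 12]
7. n3.lim = "kvk"  [S₀.lim ++ "k"]
8. n4.ok = "kn"  [terminal]
9. n5.fin = 1  [terminal]
10. n6.acc = true  [terminal]
11. n3.wid = false  [g.acc == false]
12. n3.sig = true  [d.fin > 0]
13. n7.val = 22  [terminal]
14. n2.wid = false  [S₁.wid and S₁.sig]
15. n2.sig = true  [S₁.sig == true]
16. n1.lim = 12  [B.val * -1 + 13]
17. n8.pre = -1  [B.lim + S₀.pre - 13]
18. n8.lim = "kr"  ["kr"]
19. n9.pre = 27  [S₀.pre * 2 + 29]
20. n9.lim = "vz"  ["vz"]
21. n10.pre = 4  [S₀.pre * -1 + 31]
22. n10.lim = "xvz"  ["x" ++ S₀.lim]
23. n11.ok = "kv"  [terminal]
24. n10.wid = true  [S.pre > 3]
25. n10.sig = true  [S.pre > 3]
26. n12.val = 27  [S₀.pre]
27. n13.val = -2  [terminal]
28. n14.fin = 23  [terminal]
29. n15.fin = 26  [terminal]
30. n12.lim = 3  [d₁.fin - 23]
31. n16.val = 13  [B₀.lim * 2 + 7]
32. n17.fin = -2  [terminal]
33. n16.lim = 0  [d.fin + B.val - 11]
34. n9.wid = true  [B₀.lim > 2]
35. n9.sig = true  [true]
36. n18.val = 15  [S₀.pre + 16]
37. n19.pre = 17  [B.val + 2]
38. n19.lim = "xp"  ["xp"]
39. n20.val = 20  [terminal]
40. n21.ok = "qy"  [terminal]
41. n19.wid = false  [S.pre > 17]
42. n19.sig = true  [S.pre == 17]
43. n22.ok = false  [false]
44. n22.lab = true  [B.val > 14]
45. n22.wid = 27  [B.val * 2 - 3]
46. n23.ok = "rm"  [terminal]
47. n22.lim = -9  [-9]
48. n24.env = "wr"  ["wr"]
49. n25.ok = "pq"  [terminal]
50. n24.key = "npq"  ["n" ++ b.ok]
51. n24.ok = "pwr"  ["p" ++ A.env]
52. n24.tag = 6  [len(A.env) + 4]
53. n18.lim = -6  [A.tag - 12]
54. n26.ok = "qr"  [terminal]
55. n8.wid = false  [not S₁.wid]
56. n8.sig = false  [B.lim == S₀.pre]
57. n0.wid = false  [B.lim > 12]
58. n0.sig = false  [S₁.wid == true]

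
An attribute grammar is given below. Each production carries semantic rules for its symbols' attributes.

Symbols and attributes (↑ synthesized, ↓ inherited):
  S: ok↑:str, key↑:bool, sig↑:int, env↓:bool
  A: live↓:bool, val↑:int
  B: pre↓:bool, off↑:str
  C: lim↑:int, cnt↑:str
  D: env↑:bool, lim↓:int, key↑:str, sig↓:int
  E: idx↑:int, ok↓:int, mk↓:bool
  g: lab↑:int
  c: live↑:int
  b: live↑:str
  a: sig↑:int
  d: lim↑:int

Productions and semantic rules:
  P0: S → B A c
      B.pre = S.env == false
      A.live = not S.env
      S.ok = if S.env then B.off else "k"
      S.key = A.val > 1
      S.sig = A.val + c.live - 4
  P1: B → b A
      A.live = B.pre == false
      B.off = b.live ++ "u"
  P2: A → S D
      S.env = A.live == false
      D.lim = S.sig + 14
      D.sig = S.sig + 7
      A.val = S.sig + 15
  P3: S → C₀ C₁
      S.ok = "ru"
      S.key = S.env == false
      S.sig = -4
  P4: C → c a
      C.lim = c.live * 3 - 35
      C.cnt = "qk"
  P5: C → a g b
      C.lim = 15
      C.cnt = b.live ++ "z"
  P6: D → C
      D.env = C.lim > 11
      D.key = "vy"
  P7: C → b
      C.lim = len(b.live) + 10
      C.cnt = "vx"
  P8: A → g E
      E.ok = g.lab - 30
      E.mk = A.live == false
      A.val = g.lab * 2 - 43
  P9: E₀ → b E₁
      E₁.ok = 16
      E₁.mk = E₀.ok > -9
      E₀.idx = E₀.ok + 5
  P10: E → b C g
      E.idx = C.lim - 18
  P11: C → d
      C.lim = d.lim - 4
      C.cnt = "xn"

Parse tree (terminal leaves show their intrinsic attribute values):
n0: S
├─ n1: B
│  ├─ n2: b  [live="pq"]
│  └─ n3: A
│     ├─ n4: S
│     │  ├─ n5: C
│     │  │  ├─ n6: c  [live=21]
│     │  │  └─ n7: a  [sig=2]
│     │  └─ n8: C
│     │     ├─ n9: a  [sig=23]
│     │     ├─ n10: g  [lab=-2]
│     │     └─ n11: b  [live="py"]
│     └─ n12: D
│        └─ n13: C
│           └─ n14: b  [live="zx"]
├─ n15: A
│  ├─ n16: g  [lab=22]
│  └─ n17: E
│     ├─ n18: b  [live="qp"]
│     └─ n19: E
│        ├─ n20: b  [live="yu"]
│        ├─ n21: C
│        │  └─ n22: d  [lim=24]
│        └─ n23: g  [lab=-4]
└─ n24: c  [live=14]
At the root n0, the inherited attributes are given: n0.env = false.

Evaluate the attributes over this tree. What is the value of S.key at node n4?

false

1. n0.env = false  [given at root]
2. n1.pre = true  [S.env == false]
3. n2.live = "pq"  [terminal]
4. n3.live = false  [B.pre == false]
5. n4.env = true  [A.live == false]
6. n6.live = 21  [terminal]
7. n7.sig = 2  [terminal]
8. n5.lim = 28  [c.live * 3 - 35]
9. n5.cnt = "qk"  ["qk"]
10. n9.sig = 23  [terminal]
11. n10.lab = -2  [terminal]
12. n11.live = "py"  [terminal]
13. n8.lim = 15  [15]
14. n8.cnt = "pyz"  [b.live ++ "z"]
15. n4.ok = "ru"  ["ru"]
16. n4.key = false  [S.env == false]
17. n4.sig = -4  [-4]
18. n12.lim = 10  [S.sig + 14]
19. n12.sig = 3  [S.sig + 7]
20. n14.live = "zx"  [terminal]
21. n13.lim = 12  [len(b.live) + 10]
22. n13.cnt = "vx"  ["vx"]
23. n12.env = true  [C.lim > 11]
24. n12.key = "vy"  ["vy"]
25. n3.val = 11  [S.sig + 15]
26. n1.off = "pqu"  [b.live ++ "u"]
27. n15.live = true  [not S.env]
28. n16.lab = 22  [terminal]
29. n17.ok = -8  [g.lab - 30]
30. n17.mk = false  [A.live == false]
31. n18.live = "qp"  [terminal]
32. n19.ok = 16  [16]
33. n19.mk = true  [E₀.ok > -9]
34. n20.live = "yu"  [terminal]
35. n22.lim = 24  [terminal]
36. n21.lim = 20  [d.lim - 4]
37. n21.cnt = "xn"  ["xn"]
38. n23.lab = -4  [terminal]
39. n19.idx = 2  [C.lim - 18]
40. n17.idx = -3  [E₀.ok + 5]
41. n15.val = 1  [g.lab * 2 - 43]
42. n24.live = 14  [terminal]
43. n0.ok = "k"  [if S.env then B.off else "k"]
44. n0.key = false  [A.val > 1]
45. n0.sig = 11  [A.val + c.live - 4]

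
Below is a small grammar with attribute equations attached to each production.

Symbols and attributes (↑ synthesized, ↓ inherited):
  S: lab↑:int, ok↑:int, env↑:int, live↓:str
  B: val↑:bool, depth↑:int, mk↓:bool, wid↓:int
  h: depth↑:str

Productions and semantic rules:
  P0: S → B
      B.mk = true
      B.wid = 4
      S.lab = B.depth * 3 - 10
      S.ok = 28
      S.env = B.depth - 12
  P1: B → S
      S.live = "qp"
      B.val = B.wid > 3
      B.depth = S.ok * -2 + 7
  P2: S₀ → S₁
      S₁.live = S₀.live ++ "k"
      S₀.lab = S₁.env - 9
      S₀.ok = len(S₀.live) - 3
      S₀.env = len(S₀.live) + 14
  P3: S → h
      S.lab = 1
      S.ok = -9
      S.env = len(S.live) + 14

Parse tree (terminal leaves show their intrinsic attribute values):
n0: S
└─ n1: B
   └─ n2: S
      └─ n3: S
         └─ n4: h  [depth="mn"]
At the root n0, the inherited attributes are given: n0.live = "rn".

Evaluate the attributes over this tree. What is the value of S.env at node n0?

1. n0.live = "rn"  [given at root]
2. n1.mk = true  [true]
3. n1.wid = 4  [4]
4. n2.live = "qp"  ["qp"]
5. n3.live = "qpk"  [S₀.live ++ "k"]
6. n4.depth = "mn"  [terminal]
7. n3.lab = 1  [1]
8. n3.ok = -9  [-9]
9. n3.env = 17  [len(S.live) + 14]
10. n2.lab = 8  [S₁.env - 9]
11. n2.ok = -1  [len(S₀.live) - 3]
12. n2.env = 16  [len(S₀.live) + 14]
13. n1.val = true  [B.wid > 3]
14. n1.depth = 9  [S.ok * -2 + 7]
15. n0.lab = 17  [B.depth * 3 - 10]
16. n0.ok = 28  [28]
17. n0.env = -3  [B.depth - 12]

-3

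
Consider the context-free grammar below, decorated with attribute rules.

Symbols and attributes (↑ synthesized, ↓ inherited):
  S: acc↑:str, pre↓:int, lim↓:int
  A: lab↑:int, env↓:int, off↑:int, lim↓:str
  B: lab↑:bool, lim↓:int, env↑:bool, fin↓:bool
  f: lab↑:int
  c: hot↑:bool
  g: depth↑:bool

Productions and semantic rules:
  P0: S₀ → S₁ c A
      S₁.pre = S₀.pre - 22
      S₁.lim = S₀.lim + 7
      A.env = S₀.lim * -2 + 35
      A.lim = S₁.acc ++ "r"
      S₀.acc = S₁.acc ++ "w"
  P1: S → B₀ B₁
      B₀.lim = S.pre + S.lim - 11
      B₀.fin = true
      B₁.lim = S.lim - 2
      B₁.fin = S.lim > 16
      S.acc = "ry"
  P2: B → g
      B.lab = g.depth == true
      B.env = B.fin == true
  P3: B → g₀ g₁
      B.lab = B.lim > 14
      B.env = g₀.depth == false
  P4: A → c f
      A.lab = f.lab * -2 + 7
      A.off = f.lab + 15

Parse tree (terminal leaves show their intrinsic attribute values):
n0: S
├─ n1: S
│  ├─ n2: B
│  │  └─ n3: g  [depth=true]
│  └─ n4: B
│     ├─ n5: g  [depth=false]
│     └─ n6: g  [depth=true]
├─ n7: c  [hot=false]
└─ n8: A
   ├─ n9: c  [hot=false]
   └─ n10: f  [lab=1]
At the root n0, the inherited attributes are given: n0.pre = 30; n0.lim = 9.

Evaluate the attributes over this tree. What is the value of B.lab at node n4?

1. n0.pre = 30  [given at root]
2. n0.lim = 9  [given at root]
3. n1.pre = 8  [S₀.pre - 22]
4. n1.lim = 16  [S₀.lim + 7]
5. n2.lim = 13  [S.pre + S.lim - 11]
6. n2.fin = true  [true]
7. n3.depth = true  [terminal]
8. n2.lab = true  [g.depth == true]
9. n2.env = true  [B.fin == true]
10. n4.lim = 14  [S.lim - 2]
11. n4.fin = false  [S.lim > 16]
12. n5.depth = false  [terminal]
13. n6.depth = true  [terminal]
14. n4.lab = false  [B.lim > 14]
15. n4.env = true  [g₀.depth == false]
16. n1.acc = "ry"  ["ry"]
17. n7.hot = false  [terminal]
18. n8.env = 17  [S₀.lim * -2 + 35]
19. n8.lim = "ryr"  [S₁.acc ++ "r"]
20. n9.hot = false  [terminal]
21. n10.lab = 1  [terminal]
22. n8.lab = 5  [f.lab * -2 + 7]
23. n8.off = 16  [f.lab + 15]
24. n0.acc = "ryw"  [S₁.acc ++ "w"]

false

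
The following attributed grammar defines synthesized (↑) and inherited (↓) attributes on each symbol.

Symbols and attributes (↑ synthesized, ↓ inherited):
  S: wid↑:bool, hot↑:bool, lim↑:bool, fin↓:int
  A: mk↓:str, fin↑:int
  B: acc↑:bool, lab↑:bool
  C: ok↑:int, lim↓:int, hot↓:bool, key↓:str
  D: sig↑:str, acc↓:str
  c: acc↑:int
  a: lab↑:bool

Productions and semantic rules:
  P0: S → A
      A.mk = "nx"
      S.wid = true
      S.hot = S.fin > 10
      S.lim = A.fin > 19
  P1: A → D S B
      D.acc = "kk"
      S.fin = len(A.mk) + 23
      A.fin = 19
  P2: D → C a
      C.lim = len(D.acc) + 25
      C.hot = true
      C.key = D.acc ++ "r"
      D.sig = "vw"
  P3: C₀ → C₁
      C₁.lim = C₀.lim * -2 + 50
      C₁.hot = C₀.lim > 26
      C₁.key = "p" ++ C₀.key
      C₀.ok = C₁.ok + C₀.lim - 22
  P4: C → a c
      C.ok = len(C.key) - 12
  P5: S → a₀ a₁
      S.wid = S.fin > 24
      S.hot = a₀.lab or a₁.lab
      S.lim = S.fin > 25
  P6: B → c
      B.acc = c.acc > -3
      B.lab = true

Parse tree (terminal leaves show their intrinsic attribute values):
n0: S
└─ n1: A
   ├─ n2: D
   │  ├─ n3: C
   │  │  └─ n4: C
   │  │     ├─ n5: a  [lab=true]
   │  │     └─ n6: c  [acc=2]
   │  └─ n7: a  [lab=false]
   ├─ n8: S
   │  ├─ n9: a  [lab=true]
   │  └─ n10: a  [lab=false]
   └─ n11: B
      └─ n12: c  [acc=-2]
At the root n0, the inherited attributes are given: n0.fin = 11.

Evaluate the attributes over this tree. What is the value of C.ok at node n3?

-3

1. n0.fin = 11  [given at root]
2. n1.mk = "nx"  ["nx"]
3. n2.acc = "kk"  ["kk"]
4. n3.lim = 27  [len(D.acc) + 25]
5. n3.hot = true  [true]
6. n3.key = "kkr"  [D.acc ++ "r"]
7. n4.lim = -4  [C₀.lim * -2 + 50]
8. n4.hot = true  [C₀.lim > 26]
9. n4.key = "pkkr"  ["p" ++ C₀.key]
10. n5.lab = true  [terminal]
11. n6.acc = 2  [terminal]
12. n4.ok = -8  [len(C.key) - 12]
13. n3.ok = -3  [C₁.ok + C₀.lim - 22]
14. n7.lab = false  [terminal]
15. n2.sig = "vw"  ["vw"]
16. n8.fin = 25  [len(A.mk) + 23]
17. n9.lab = true  [terminal]
18. n10.lab = false  [terminal]
19. n8.wid = true  [S.fin > 24]
20. n8.hot = true  [a₀.lab or a₁.lab]
21. n8.lim = false  [S.fin > 25]
22. n12.acc = -2  [terminal]
23. n11.acc = true  [c.acc > -3]
24. n11.lab = true  [true]
25. n1.fin = 19  [19]
26. n0.wid = true  [true]
27. n0.hot = true  [S.fin > 10]
28. n0.lim = false  [A.fin > 19]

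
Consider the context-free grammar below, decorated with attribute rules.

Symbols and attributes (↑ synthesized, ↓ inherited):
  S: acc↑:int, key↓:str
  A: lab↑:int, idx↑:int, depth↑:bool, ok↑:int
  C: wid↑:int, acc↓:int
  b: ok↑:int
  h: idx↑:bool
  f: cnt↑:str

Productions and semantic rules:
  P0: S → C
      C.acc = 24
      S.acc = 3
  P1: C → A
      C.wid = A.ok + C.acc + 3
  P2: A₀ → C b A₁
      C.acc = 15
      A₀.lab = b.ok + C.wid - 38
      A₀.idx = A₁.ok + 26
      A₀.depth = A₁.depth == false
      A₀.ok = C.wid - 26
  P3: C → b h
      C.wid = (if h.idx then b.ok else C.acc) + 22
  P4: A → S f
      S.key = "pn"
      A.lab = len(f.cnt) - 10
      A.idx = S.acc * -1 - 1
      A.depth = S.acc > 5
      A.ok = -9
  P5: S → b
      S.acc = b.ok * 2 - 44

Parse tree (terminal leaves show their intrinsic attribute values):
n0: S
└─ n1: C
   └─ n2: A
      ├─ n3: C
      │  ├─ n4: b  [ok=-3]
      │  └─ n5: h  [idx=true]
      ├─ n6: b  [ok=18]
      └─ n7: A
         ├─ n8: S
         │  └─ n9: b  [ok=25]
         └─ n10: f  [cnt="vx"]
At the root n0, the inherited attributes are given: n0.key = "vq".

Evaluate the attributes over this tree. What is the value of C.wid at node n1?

20

1. n0.key = "vq"  [given at root]
2. n1.acc = 24  [24]
3. n3.acc = 15  [15]
4. n4.ok = -3  [terminal]
5. n5.idx = true  [terminal]
6. n3.wid = 19  [(if h.idx then b.ok else C.acc) + 22]
7. n6.ok = 18  [terminal]
8. n8.key = "pn"  ["pn"]
9. n9.ok = 25  [terminal]
10. n8.acc = 6  [b.ok * 2 - 44]
11. n10.cnt = "vx"  [terminal]
12. n7.lab = -8  [len(f.cnt) - 10]
13. n7.idx = -7  [S.acc * -1 - 1]
14. n7.depth = true  [S.acc > 5]
15. n7.ok = -9  [-9]
16. n2.lab = -1  [b.ok + C.wid - 38]
17. n2.idx = 17  [A₁.ok + 26]
18. n2.depth = false  [A₁.depth == false]
19. n2.ok = -7  [C.wid - 26]
20. n1.wid = 20  [A.ok + C.acc + 3]
21. n0.acc = 3  [3]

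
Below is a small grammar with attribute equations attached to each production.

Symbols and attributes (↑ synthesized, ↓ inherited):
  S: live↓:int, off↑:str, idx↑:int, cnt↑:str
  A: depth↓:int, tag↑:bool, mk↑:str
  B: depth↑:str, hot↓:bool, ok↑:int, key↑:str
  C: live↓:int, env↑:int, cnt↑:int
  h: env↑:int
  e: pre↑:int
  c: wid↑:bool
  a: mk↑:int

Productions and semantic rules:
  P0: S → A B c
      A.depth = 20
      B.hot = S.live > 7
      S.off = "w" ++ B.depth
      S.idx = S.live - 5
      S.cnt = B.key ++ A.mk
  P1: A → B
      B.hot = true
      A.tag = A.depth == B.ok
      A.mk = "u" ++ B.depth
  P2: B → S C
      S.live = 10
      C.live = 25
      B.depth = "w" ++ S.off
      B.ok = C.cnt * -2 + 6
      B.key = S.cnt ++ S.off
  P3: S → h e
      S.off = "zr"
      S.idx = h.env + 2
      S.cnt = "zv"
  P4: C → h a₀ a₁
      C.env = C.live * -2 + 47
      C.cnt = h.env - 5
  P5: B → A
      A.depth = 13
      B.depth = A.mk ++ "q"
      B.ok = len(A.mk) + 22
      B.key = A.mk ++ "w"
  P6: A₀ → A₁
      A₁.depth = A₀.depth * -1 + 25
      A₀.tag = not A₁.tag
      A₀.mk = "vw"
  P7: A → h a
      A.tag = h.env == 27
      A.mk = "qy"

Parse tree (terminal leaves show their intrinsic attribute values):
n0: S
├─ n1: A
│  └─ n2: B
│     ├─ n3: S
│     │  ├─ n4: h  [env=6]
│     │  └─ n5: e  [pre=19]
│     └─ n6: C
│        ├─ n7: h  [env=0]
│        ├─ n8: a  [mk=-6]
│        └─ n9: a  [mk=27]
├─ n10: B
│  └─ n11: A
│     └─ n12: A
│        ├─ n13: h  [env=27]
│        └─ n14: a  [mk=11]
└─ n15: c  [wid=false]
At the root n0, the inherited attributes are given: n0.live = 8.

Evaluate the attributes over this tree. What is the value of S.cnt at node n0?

"vwwuwzr"

1. n0.live = 8  [given at root]
2. n1.depth = 20  [20]
3. n2.hot = true  [true]
4. n3.live = 10  [10]
5. n4.env = 6  [terminal]
6. n5.pre = 19  [terminal]
7. n3.off = "zr"  ["zr"]
8. n3.idx = 8  [h.env + 2]
9. n3.cnt = "zv"  ["zv"]
10. n6.live = 25  [25]
11. n7.env = 0  [terminal]
12. n8.mk = -6  [terminal]
13. n9.mk = 27  [terminal]
14. n6.env = -3  [C.live * -2 + 47]
15. n6.cnt = -5  [h.env - 5]
16. n2.depth = "wzr"  ["w" ++ S.off]
17. n2.ok = 16  [C.cnt * -2 + 6]
18. n2.key = "zvzr"  [S.cnt ++ S.off]
19. n1.tag = false  [A.depth == B.ok]
20. n1.mk = "uwzr"  ["u" ++ B.depth]
21. n10.hot = true  [S.live > 7]
22. n11.depth = 13  [13]
23. n12.depth = 12  [A₀.depth * -1 + 25]
24. n13.env = 27  [terminal]
25. n14.mk = 11  [terminal]
26. n12.tag = true  [h.env == 27]
27. n12.mk = "qy"  ["qy"]
28. n11.tag = false  [not A₁.tag]
29. n11.mk = "vw"  ["vw"]
30. n10.depth = "vwq"  [A.mk ++ "q"]
31. n10.ok = 24  [len(A.mk) + 22]
32. n10.key = "vww"  [A.mk ++ "w"]
33. n15.wid = false  [terminal]
34. n0.off = "wvwq"  ["w" ++ B.depth]
35. n0.idx = 3  [S.live - 5]
36. n0.cnt = "vwwuwzr"  [B.key ++ A.mk]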